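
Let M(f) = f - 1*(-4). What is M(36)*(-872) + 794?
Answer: -34086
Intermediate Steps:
M(f) = 4 + f (M(f) = f + 4 = 4 + f)
M(36)*(-872) + 794 = (4 + 36)*(-872) + 794 = 40*(-872) + 794 = -34880 + 794 = -34086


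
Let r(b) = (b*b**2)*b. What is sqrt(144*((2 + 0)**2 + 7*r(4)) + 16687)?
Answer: sqrt(275311) ≈ 524.70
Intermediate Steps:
r(b) = b**4 (r(b) = b**3*b = b**4)
sqrt(144*((2 + 0)**2 + 7*r(4)) + 16687) = sqrt(144*((2 + 0)**2 + 7*4**4) + 16687) = sqrt(144*(2**2 + 7*256) + 16687) = sqrt(144*(4 + 1792) + 16687) = sqrt(144*1796 + 16687) = sqrt(258624 + 16687) = sqrt(275311)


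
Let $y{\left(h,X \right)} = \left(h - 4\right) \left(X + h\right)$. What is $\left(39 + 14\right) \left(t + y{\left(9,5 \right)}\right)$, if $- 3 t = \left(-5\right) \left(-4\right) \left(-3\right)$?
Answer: $4770$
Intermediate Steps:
$y{\left(h,X \right)} = \left(-4 + h\right) \left(X + h\right)$
$t = 20$ ($t = - \frac{\left(-5\right) \left(-4\right) \left(-3\right)}{3} = - \frac{20 \left(-3\right)}{3} = \left(- \frac{1}{3}\right) \left(-60\right) = 20$)
$\left(39 + 14\right) \left(t + y{\left(9,5 \right)}\right) = \left(39 + 14\right) \left(20 + \left(9^{2} - 20 - 36 + 5 \cdot 9\right)\right) = 53 \left(20 + \left(81 - 20 - 36 + 45\right)\right) = 53 \left(20 + 70\right) = 53 \cdot 90 = 4770$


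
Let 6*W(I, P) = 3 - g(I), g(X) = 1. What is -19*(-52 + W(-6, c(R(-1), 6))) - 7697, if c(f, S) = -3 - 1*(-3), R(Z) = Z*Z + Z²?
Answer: -20146/3 ≈ -6715.3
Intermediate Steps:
R(Z) = 2*Z² (R(Z) = Z² + Z² = 2*Z²)
c(f, S) = 0 (c(f, S) = -3 + 3 = 0)
W(I, P) = ⅓ (W(I, P) = (3 - 1*1)/6 = (3 - 1)/6 = (⅙)*2 = ⅓)
-19*(-52 + W(-6, c(R(-1), 6))) - 7697 = -19*(-52 + ⅓) - 7697 = -19*(-155/3) - 7697 = 2945/3 - 7697 = -20146/3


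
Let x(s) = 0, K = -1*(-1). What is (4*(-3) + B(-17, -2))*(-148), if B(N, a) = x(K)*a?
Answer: 1776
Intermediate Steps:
K = 1
B(N, a) = 0 (B(N, a) = 0*a = 0)
(4*(-3) + B(-17, -2))*(-148) = (4*(-3) + 0)*(-148) = (-12 + 0)*(-148) = -12*(-148) = 1776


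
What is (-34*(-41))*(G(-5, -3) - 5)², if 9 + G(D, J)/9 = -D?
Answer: 2343314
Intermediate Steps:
G(D, J) = -81 - 9*D (G(D, J) = -81 + 9*(-D) = -81 - 9*D)
(-34*(-41))*(G(-5, -3) - 5)² = (-34*(-41))*((-81 - 9*(-5)) - 5)² = 1394*((-81 + 45) - 5)² = 1394*(-36 - 5)² = 1394*(-41)² = 1394*1681 = 2343314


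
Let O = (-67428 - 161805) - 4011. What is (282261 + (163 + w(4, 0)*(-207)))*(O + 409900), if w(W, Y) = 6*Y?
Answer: 49891894144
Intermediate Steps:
O = -233244 (O = -229233 - 4011 = -233244)
(282261 + (163 + w(4, 0)*(-207)))*(O + 409900) = (282261 + (163 + (6*0)*(-207)))*(-233244 + 409900) = (282261 + (163 + 0*(-207)))*176656 = (282261 + (163 + 0))*176656 = (282261 + 163)*176656 = 282424*176656 = 49891894144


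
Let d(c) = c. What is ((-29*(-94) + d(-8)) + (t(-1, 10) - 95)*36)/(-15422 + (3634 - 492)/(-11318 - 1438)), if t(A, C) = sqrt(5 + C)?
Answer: 4477356/98363087 - 229608*sqrt(15)/98363087 ≈ 0.036478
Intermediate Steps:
((-29*(-94) + d(-8)) + (t(-1, 10) - 95)*36)/(-15422 + (3634 - 492)/(-11318 - 1438)) = ((-29*(-94) - 8) + (sqrt(5 + 10) - 95)*36)/(-15422 + (3634 - 492)/(-11318 - 1438)) = ((2726 - 8) + (sqrt(15) - 95)*36)/(-15422 + 3142/(-12756)) = (2718 + (-95 + sqrt(15))*36)/(-15422 + 3142*(-1/12756)) = (2718 + (-3420 + 36*sqrt(15)))/(-15422 - 1571/6378) = (-702 + 36*sqrt(15))/(-98363087/6378) = (-702 + 36*sqrt(15))*(-6378/98363087) = 4477356/98363087 - 229608*sqrt(15)/98363087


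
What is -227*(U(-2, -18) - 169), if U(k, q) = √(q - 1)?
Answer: 38363 - 227*I*√19 ≈ 38363.0 - 989.47*I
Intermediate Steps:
U(k, q) = √(-1 + q)
-227*(U(-2, -18) - 169) = -227*(√(-1 - 18) - 169) = -227*(√(-19) - 169) = -227*(I*√19 - 169) = -227*(-169 + I*√19) = 38363 - 227*I*√19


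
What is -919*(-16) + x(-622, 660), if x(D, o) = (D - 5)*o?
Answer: -399116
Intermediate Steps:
x(D, o) = o*(-5 + D) (x(D, o) = (-5 + D)*o = o*(-5 + D))
-919*(-16) + x(-622, 660) = -919*(-16) + 660*(-5 - 622) = 14704 + 660*(-627) = 14704 - 413820 = -399116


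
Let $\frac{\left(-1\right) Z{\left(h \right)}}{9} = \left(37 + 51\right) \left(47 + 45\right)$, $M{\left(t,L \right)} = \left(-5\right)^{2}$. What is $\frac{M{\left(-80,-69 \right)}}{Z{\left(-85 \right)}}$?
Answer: $- \frac{25}{72864} \approx -0.0003431$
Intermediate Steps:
$M{\left(t,L \right)} = 25$
$Z{\left(h \right)} = -72864$ ($Z{\left(h \right)} = - 9 \left(37 + 51\right) \left(47 + 45\right) = - 9 \cdot 88 \cdot 92 = \left(-9\right) 8096 = -72864$)
$\frac{M{\left(-80,-69 \right)}}{Z{\left(-85 \right)}} = \frac{25}{-72864} = 25 \left(- \frac{1}{72864}\right) = - \frac{25}{72864}$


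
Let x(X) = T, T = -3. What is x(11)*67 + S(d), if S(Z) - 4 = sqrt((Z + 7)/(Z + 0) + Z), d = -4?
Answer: -197 + I*sqrt(19)/2 ≈ -197.0 + 2.1795*I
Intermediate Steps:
x(X) = -3
S(Z) = 4 + sqrt(Z + (7 + Z)/Z) (S(Z) = 4 + sqrt((Z + 7)/(Z + 0) + Z) = 4 + sqrt((7 + Z)/Z + Z) = 4 + sqrt(Z + (7 + Z)/Z))
x(11)*67 + S(d) = -3*67 + (4 + sqrt(1 - 4 + 7/(-4))) = -201 + (4 + sqrt(1 - 4 + 7*(-1/4))) = -201 + (4 + sqrt(1 - 4 - 7/4)) = -201 + (4 + sqrt(-19/4)) = -201 + (4 + I*sqrt(19)/2) = -197 + I*sqrt(19)/2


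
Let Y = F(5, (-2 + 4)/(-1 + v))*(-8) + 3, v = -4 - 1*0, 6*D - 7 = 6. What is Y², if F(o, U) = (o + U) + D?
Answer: 588289/225 ≈ 2614.6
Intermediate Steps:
D = 13/6 (D = 7/6 + (⅙)*6 = 7/6 + 1 = 13/6 ≈ 2.1667)
v = -4 (v = -4 + 0 = -4)
F(o, U) = 13/6 + U + o (F(o, U) = (o + U) + 13/6 = (U + o) + 13/6 = 13/6 + U + o)
Y = -767/15 (Y = (13/6 + (-2 + 4)/(-1 - 4) + 5)*(-8) + 3 = (13/6 + 2/(-5) + 5)*(-8) + 3 = (13/6 + 2*(-⅕) + 5)*(-8) + 3 = (13/6 - ⅖ + 5)*(-8) + 3 = (203/30)*(-8) + 3 = -812/15 + 3 = -767/15 ≈ -51.133)
Y² = (-767/15)² = 588289/225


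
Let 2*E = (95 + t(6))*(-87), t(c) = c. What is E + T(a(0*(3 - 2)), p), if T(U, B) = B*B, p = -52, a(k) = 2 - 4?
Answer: -3379/2 ≈ -1689.5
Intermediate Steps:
a(k) = -2
E = -8787/2 (E = ((95 + 6)*(-87))/2 = (101*(-87))/2 = (½)*(-8787) = -8787/2 ≈ -4393.5)
T(U, B) = B²
E + T(a(0*(3 - 2)), p) = -8787/2 + (-52)² = -8787/2 + 2704 = -3379/2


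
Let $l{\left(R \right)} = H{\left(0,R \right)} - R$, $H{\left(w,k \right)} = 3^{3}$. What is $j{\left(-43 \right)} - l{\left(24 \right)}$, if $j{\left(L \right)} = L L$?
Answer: $1846$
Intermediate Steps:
$H{\left(w,k \right)} = 27$
$j{\left(L \right)} = L^{2}$
$l{\left(R \right)} = 27 - R$
$j{\left(-43 \right)} - l{\left(24 \right)} = \left(-43\right)^{2} - \left(27 - 24\right) = 1849 - \left(27 - 24\right) = 1849 - 3 = 1846$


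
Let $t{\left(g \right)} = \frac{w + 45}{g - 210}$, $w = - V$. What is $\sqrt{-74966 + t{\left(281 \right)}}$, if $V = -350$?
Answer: $\frac{i \sqrt{377875561}}{71} \approx 273.79 i$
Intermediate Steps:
$w = 350$ ($w = \left(-1\right) \left(-350\right) = 350$)
$t{\left(g \right)} = \frac{395}{-210 + g}$ ($t{\left(g \right)} = \frac{350 + 45}{g - 210} = \frac{395}{-210 + g}$)
$\sqrt{-74966 + t{\left(281 \right)}} = \sqrt{-74966 + \frac{395}{-210 + 281}} = \sqrt{-74966 + \frac{395}{71}} = \sqrt{- \frac{5322191}{71}} = \frac{i \sqrt{377875561}}{71}$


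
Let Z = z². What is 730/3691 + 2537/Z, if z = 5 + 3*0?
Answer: 9382317/92275 ≈ 101.68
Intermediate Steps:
z = 5 (z = 5 + 0 = 5)
Z = 25 (Z = 5² = 25)
730/3691 + 2537/Z = 730/3691 + 2537/25 = 9382317/92275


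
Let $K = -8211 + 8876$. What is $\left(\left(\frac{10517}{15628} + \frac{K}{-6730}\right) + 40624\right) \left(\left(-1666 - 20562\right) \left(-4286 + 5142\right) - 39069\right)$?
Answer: $- \frac{8146522763657932795}{10517644} \approx -7.7456 \cdot 10^{11}$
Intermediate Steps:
$K = 665$
$\left(\left(\frac{10517}{15628} + \frac{K}{-6730}\right) + 40624\right) \left(\left(-1666 - 20562\right) \left(-4286 + 5142\right) - 39069\right) = \left(\left(\frac{10517}{15628} + \frac{665}{-6730}\right) + 40624\right) \left(\left(-1666 - 20562\right) \left(-4286 + 5142\right) - 39069\right) = \left(\left(10517 \cdot \frac{1}{15628} + 665 \left(- \frac{1}{6730}\right)\right) + 40624\right) \left(\left(-22228\right) 856 - 39069\right) = \left(\left(\frac{10517}{15628} - \frac{133}{1346}\right) + 40624\right) \left(-19027168 - 39069\right) = \left(\frac{6038679}{10517644} + 40624\right) \left(-19066237\right) = \frac{427274808535}{10517644} \left(-19066237\right) = - \frac{8146522763657932795}{10517644}$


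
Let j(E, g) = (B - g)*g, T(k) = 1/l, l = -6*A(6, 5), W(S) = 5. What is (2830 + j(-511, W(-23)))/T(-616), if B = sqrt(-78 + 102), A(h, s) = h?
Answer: -100980 - 360*sqrt(6) ≈ -1.0186e+5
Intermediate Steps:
l = -36 (l = -6*6 = -36)
T(k) = -1/36 (T(k) = 1/(-36) = -1/36)
B = 2*sqrt(6) (B = sqrt(24) = 2*sqrt(6) ≈ 4.8990)
j(E, g) = g*(-g + 2*sqrt(6)) (j(E, g) = (2*sqrt(6) - g)*g = (-g + 2*sqrt(6))*g = g*(-g + 2*sqrt(6)))
(2830 + j(-511, W(-23)))/T(-616) = (2830 + 5*(-1*5 + 2*sqrt(6)))/(-1/36) = (2830 + 5*(-5 + 2*sqrt(6)))*(-36) = (2830 + (-25 + 10*sqrt(6)))*(-36) = (2805 + 10*sqrt(6))*(-36) = -100980 - 360*sqrt(6)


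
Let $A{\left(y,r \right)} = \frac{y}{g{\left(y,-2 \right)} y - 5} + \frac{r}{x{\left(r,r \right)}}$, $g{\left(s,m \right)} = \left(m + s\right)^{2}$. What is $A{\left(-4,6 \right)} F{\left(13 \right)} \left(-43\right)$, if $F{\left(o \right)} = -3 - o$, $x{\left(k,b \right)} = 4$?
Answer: $\frac{156520}{149} \approx 1050.5$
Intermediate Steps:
$A{\left(y,r \right)} = \frac{r}{4} + \frac{y}{-5 + y \left(-2 + y\right)^{2}}$ ($A{\left(y,r \right)} = \frac{y}{\left(-2 + y\right)^{2} y - 5} + \frac{r}{4} = \frac{y}{y \left(-2 + y\right)^{2} - 5} + r \frac{1}{4} = \frac{y}{-5 + y \left(-2 + y\right)^{2}} + \frac{r}{4} = \frac{r}{4} + \frac{y}{-5 + y \left(-2 + y\right)^{2}}$)
$A{\left(-4,6 \right)} F{\left(13 \right)} \left(-43\right) = \frac{\left(-5\right) 6 + 4 \left(-4\right) + 6 \left(-4\right) \left(-2 - 4\right)^{2}}{4 \left(-5 - 4 \left(-2 - 4\right)^{2}\right)} \left(-3 - 13\right) \left(-43\right) = \frac{-30 - 16 + 6 \left(-4\right) \left(-6\right)^{2}}{4 \left(-5 - 4 \left(-6\right)^{2}\right)} \left(-3 - 13\right) \left(-43\right) = \frac{-30 - 16 + 6 \left(-4\right) 36}{4 \left(-5 - 144\right)} \left(\left(-16\right) \left(-43\right)\right) = \frac{-30 - 16 - 864}{4 \left(-5 - 144\right)} 688 = \frac{1}{4} \frac{1}{-149} \left(-910\right) 688 = \frac{1}{4} \left(- \frac{1}{149}\right) \left(-910\right) 688 = \frac{455}{298} \cdot 688 = \frac{156520}{149}$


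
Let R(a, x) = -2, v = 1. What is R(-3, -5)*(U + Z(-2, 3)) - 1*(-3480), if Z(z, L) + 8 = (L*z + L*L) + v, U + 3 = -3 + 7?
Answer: 3486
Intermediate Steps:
U = 1 (U = -3 + (-3 + 7) = -3 + 4 = 1)
Z(z, L) = -7 + L² + L*z (Z(z, L) = -8 + ((L*z + L*L) + 1) = -8 + ((L*z + L²) + 1) = -8 + ((L² + L*z) + 1) = -8 + (1 + L² + L*z) = -7 + L² + L*z)
R(-3, -5)*(U + Z(-2, 3)) - 1*(-3480) = -2*(1 + (-7 + 3² + 3*(-2))) - 1*(-3480) = -2*(1 + (-7 + 9 - 6)) + 3480 = -2*(1 - 4) + 3480 = -2*(-3) + 3480 = 6 + 3480 = 3486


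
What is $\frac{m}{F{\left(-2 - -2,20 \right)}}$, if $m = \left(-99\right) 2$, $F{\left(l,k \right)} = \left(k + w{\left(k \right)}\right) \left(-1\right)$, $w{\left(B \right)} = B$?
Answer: $\frac{99}{20} \approx 4.95$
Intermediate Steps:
$F{\left(l,k \right)} = - 2 k$ ($F{\left(l,k \right)} = \left(k + k\right) \left(-1\right) = 2 k \left(-1\right) = - 2 k$)
$m = -198$
$\frac{m}{F{\left(-2 - -2,20 \right)}} = - \frac{198}{\left(-2\right) 20} = - \frac{198}{-40} = \left(-198\right) \left(- \frac{1}{40}\right) = \frac{99}{20}$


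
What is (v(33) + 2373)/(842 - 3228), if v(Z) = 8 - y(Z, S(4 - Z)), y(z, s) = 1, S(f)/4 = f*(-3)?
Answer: -1190/1193 ≈ -0.99749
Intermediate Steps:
S(f) = -12*f (S(f) = 4*(f*(-3)) = 4*(-3*f) = -12*f)
v(Z) = 7 (v(Z) = 8 - 1*1 = 8 - 1 = 7)
(v(33) + 2373)/(842 - 3228) = (7 + 2373)/(842 - 3228) = 2380/(-2386) = 2380*(-1/2386) = -1190/1193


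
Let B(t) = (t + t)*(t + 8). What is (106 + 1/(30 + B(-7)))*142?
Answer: 120487/8 ≈ 15061.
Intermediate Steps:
B(t) = 2*t*(8 + t) (B(t) = (2*t)*(8 + t) = 2*t*(8 + t))
(106 + 1/(30 + B(-7)))*142 = (106 + 1/(30 + 2*(-7)*(8 - 7)))*142 = (106 + 1/(30 + 2*(-7)*1))*142 = (106 + 1/(30 - 14))*142 = (106 + 1/16)*142 = (1697/16)*142 = 120487/8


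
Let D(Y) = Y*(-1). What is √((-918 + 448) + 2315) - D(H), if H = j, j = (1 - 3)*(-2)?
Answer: 4 + 3*√205 ≈ 46.953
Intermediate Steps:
j = 4 (j = -2*(-2) = 4)
H = 4
D(Y) = -Y
√((-918 + 448) + 2315) - D(H) = √((-918 + 448) + 2315) - (-1)*4 = √(-470 + 2315) - 1*(-4) = √1845 + 4 = 3*√205 + 4 = 4 + 3*√205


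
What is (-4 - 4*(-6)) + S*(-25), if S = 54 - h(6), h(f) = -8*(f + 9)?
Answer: -4330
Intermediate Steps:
h(f) = -72 - 8*f (h(f) = -8*(9 + f) = -72 - 8*f)
S = 174 (S = 54 - (-72 - 8*6) = 54 - (-72 - 48) = 54 - 1*(-120) = 54 + 120 = 174)
(-4 - 4*(-6)) + S*(-25) = (-4 - 4*(-6)) + 174*(-25) = (-4 + 24) - 4350 = 20 - 4350 = -4330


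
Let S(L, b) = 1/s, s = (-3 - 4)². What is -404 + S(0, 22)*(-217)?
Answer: -2859/7 ≈ -408.43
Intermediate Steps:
s = 49 (s = (-7)² = 49)
S(L, b) = 1/49
-404 + S(0, 22)*(-217) = -404 + (1/49)*(-217) = -404 - 31/7 = -2859/7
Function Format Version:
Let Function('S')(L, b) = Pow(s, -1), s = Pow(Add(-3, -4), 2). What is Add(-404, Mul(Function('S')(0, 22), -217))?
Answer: Rational(-2859, 7) ≈ -408.43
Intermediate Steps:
s = 49 (s = Pow(-7, 2) = 49)
Function('S')(L, b) = Rational(1, 49) (Function('S')(L, b) = Pow(49, -1) = Rational(1, 49))
Add(-404, Mul(Function('S')(0, 22), -217)) = Add(-404, Mul(Rational(1, 49), -217)) = Add(-404, Rational(-31, 7)) = Rational(-2859, 7)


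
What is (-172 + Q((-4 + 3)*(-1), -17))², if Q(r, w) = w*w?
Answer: 13689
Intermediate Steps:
Q(r, w) = w²
(-172 + Q((-4 + 3)*(-1), -17))² = (-172 + (-17)²)² = (-172 + 289)² = 117² = 13689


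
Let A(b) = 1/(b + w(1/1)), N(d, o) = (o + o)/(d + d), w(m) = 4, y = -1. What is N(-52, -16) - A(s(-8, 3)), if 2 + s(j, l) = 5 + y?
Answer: 11/78 ≈ 0.14103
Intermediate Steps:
s(j, l) = 2 (s(j, l) = -2 + (5 - 1) = -2 + 4 = 2)
N(d, o) = o/d (N(d, o) = (2*o)/((2*d)) = (2*o)*(1/(2*d)) = o/d)
A(b) = 1/(4 + b) (A(b) = 1/(b + 4) = 1/(4 + b))
N(-52, -16) - A(s(-8, 3)) = -16/(-52) - 1/(4 + 2) = -16*(-1/52) - 1/6 = 4/13 - 1*⅙ = 4/13 - ⅙ = 11/78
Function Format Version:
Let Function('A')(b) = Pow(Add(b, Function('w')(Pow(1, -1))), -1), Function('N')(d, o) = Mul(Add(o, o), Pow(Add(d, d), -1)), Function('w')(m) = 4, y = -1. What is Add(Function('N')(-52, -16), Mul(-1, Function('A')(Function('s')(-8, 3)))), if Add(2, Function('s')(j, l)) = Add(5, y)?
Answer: Rational(11, 78) ≈ 0.14103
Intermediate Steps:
Function('s')(j, l) = 2 (Function('s')(j, l) = Add(-2, Add(5, -1)) = Add(-2, 4) = 2)
Function('N')(d, o) = Mul(o, Pow(d, -1)) (Function('N')(d, o) = Mul(Mul(2, o), Pow(Mul(2, d), -1)) = Mul(Mul(2, o), Mul(Rational(1, 2), Pow(d, -1))) = Mul(o, Pow(d, -1)))
Function('A')(b) = Pow(Add(4, b), -1) (Function('A')(b) = Pow(Add(b, 4), -1) = Pow(Add(4, b), -1))
Add(Function('N')(-52, -16), Mul(-1, Function('A')(Function('s')(-8, 3)))) = Add(Mul(-16, Pow(-52, -1)), Mul(-1, Pow(Add(4, 2), -1))) = Add(Mul(-16, Rational(-1, 52)), Mul(-1, Pow(6, -1))) = Add(Rational(4, 13), Mul(-1, Rational(1, 6))) = Add(Rational(4, 13), Rational(-1, 6)) = Rational(11, 78)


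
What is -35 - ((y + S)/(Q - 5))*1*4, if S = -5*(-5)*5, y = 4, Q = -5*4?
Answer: -359/25 ≈ -14.360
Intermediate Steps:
Q = -20
S = 125 (S = 25*5 = 125)
-35 - ((y + S)/(Q - 5))*1*4 = -35 - ((4 + 125)/(-20 - 5))*1*4 = -35 - (129/(-25))*1*4 = -35 - (129*(-1/25))*1*4 = -35 - (-129/25*1)*4 = -35 - (-129)*4/25 = -35 - 1*(-516/25) = -35 + 516/25 = -359/25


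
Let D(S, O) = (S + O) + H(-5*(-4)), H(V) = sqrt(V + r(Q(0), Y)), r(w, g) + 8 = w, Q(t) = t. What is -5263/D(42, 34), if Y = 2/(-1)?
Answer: -99997/1441 + 5263*sqrt(3)/2882 ≈ -66.231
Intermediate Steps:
Y = -2 (Y = 2*(-1) = -2)
r(w, g) = -8 + w
H(V) = sqrt(-8 + V) (H(V) = sqrt(V + (-8 + 0)) = sqrt(V - 8) = sqrt(-8 + V))
D(S, O) = O + S + 2*sqrt(3) (D(S, O) = (S + O) + sqrt(-8 - 5*(-4)) = (O + S) + sqrt(-8 + 20) = (O + S) + sqrt(12) = (O + S) + 2*sqrt(3) = O + S + 2*sqrt(3))
-5263/D(42, 34) = -5263/(34 + 42 + 2*sqrt(3)) = -5263/(76 + 2*sqrt(3))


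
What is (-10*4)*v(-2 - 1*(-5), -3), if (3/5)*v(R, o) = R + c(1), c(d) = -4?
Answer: 200/3 ≈ 66.667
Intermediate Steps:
v(R, o) = -20/3 + 5*R/3 (v(R, o) = 5*(R - 4)/3 = 5*(-4 + R)/3 = -20/3 + 5*R/3)
(-10*4)*v(-2 - 1*(-5), -3) = (-10*4)*(-20/3 + 5*(-2 - 1*(-5))/3) = -40*(-20/3 + 5*(-2 + 5)/3) = -40*(-20/3 + (5/3)*3) = -40*(-20/3 + 5) = -40*(-5/3) = 200/3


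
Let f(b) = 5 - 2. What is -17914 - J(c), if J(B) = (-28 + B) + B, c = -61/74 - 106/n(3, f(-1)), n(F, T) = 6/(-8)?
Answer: -2016539/111 ≈ -18167.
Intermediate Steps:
f(b) = 3
n(F, T) = -¾ (n(F, T) = 6*(-⅛) = -¾)
c = 31193/222 (c = -61/74 - 106/(-¾) = -61*1/74 - 106*(-4/3) = -61/74 + 424/3 = 31193/222 ≈ 140.51)
J(B) = -28 + 2*B
-17914 - J(c) = -17914 - (-28 + 2*(31193/222)) = -17914 - (-28 + 31193/111) = -17914 - 1*28085/111 = -17914 - 28085/111 = -2016539/111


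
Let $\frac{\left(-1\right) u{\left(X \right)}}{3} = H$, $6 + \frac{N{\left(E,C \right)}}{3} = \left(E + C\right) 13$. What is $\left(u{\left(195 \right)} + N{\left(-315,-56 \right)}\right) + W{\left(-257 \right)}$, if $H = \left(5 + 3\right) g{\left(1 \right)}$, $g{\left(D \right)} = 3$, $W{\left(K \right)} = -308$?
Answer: $-14867$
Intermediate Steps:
$N{\left(E,C \right)} = -18 + 39 C + 39 E$ ($N{\left(E,C \right)} = -18 + 3 \left(E + C\right) 13 = -18 + 3 \left(C + E\right) 13 = -18 + 3 \left(13 C + 13 E\right) = -18 + \left(39 C + 39 E\right) = -18 + 39 C + 39 E$)
$H = 24$ ($H = \left(5 + 3\right) 3 = 8 \cdot 3 = 24$)
$u{\left(X \right)} = -72$ ($u{\left(X \right)} = \left(-3\right) 24 = -72$)
$\left(u{\left(195 \right)} + N{\left(-315,-56 \right)}\right) + W{\left(-257 \right)} = \left(-72 + \left(-18 + 39 \left(-56\right) + 39 \left(-315\right)\right)\right) - 308 = \left(-72 - 14487\right) - 308 = -14559 - 308 = -14867$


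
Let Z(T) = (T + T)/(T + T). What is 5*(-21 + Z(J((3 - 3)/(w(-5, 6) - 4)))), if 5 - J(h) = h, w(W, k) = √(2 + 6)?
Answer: -100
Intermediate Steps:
w(W, k) = 2*√2 (w(W, k) = √8 = 2*√2)
J(h) = 5 - h
Z(T) = 1 (Z(T) = (2*T)/((2*T)) = (2*T)*(1/(2*T)) = 1)
5*(-21 + Z(J((3 - 3)/(w(-5, 6) - 4)))) = 5*(-21 + 1) = 5*(-20) = -100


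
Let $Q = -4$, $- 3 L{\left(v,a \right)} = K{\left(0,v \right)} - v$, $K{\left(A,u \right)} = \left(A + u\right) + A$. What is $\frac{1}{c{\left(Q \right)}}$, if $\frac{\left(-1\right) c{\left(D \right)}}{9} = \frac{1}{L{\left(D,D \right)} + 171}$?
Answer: $-19$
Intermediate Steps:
$K{\left(A,u \right)} = u + 2 A$
$L{\left(v,a \right)} = 0$ ($L{\left(v,a \right)} = - \frac{\left(v + 2 \cdot 0\right) - v}{3} = - \frac{\left(v + 0\right) - v}{3} = - \frac{v - v}{3} = \left(- \frac{1}{3}\right) 0 = 0$)
$c{\left(D \right)} = - \frac{1}{19}$ ($c{\left(D \right)} = - \frac{9}{0 + 171} = - \frac{9}{171} = \left(-9\right) \frac{1}{171} = - \frac{1}{19}$)
$\frac{1}{c{\left(Q \right)}} = \frac{1}{- \frac{1}{19}} = -19$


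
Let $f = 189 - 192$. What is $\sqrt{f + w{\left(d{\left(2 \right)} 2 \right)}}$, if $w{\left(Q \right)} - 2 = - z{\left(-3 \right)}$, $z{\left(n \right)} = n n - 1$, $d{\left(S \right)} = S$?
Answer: $3 i \approx 3.0 i$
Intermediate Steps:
$z{\left(n \right)} = -1 + n^{2}$ ($z{\left(n \right)} = n^{2} - 1 = -1 + n^{2}$)
$w{\left(Q \right)} = -6$ ($w{\left(Q \right)} = 2 - \left(-1 + \left(-3\right)^{2}\right) = 2 - \left(-1 + 9\right) = 2 - 8 = -6$)
$f = -3$
$\sqrt{f + w{\left(d{\left(2 \right)} 2 \right)}} = \sqrt{-3 - 6} = \sqrt{-9} = 3 i$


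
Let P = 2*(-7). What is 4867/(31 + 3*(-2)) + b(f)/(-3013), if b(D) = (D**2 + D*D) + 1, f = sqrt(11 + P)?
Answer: 14664396/75325 ≈ 194.68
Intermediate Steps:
P = -14
f = I*sqrt(3) (f = sqrt(11 - 14) = sqrt(-3) = I*sqrt(3) ≈ 1.732*I)
b(D) = 1 + 2*D**2 (b(D) = (D**2 + D**2) + 1 = 2*D**2 + 1 = 1 + 2*D**2)
4867/(31 + 3*(-2)) + b(f)/(-3013) = 4867/(31 + 3*(-2)) + (1 + 2*(I*sqrt(3))**2)/(-3013) = 4867/(31 - 6) + (1 + 2*(-3))*(-1/3013) = 4867/25 + (1 - 6)*(-1/3013) = 4867*(1/25) - 5*(-1/3013) = 4867/25 + 5/3013 = 14664396/75325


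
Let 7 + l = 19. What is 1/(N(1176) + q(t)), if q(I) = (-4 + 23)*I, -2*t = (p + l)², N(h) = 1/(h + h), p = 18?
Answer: -2352/20109599 ≈ -0.00011696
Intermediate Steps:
N(h) = 1/(2*h)
l = 12 (l = -7 + 19 = 12)
t = -450 (t = -(18 + 12)²/2 = -½*30² = -½*900 = -450)
q(I) = 19*I
1/(N(1176) + q(t)) = 1/((½)/1176 + 19*(-450)) = 1/((½)*(1/1176) - 8550) = 1/(1/2352 - 8550) = 1/(-20109599/2352) = -2352/20109599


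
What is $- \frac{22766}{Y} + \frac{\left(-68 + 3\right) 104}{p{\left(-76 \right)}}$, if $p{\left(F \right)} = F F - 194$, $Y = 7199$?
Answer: $- \frac{87872526}{20092409} \approx -4.3734$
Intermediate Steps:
$p{\left(F \right)} = -194 + F^{2}$ ($p{\left(F \right)} = F^{2} - 194 = -194 + F^{2}$)
$- \frac{22766}{Y} + \frac{\left(-68 + 3\right) 104}{p{\left(-76 \right)}} = - \frac{22766}{7199} + \frac{\left(-68 + 3\right) 104}{-194 + \left(-76\right)^{2}} = \left(-22766\right) \frac{1}{7199} + \frac{\left(-65\right) 104}{-194 + 5776} = - \frac{22766}{7199} - \frac{6760}{5582} = - \frac{22766}{7199} - \frac{3380}{2791} = - \frac{87872526}{20092409}$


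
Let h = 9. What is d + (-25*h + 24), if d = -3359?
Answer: -3560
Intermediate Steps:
d + (-25*h + 24) = -3359 + (-25*9 + 24) = -3359 + (-225 + 24) = -3359 - 201 = -3560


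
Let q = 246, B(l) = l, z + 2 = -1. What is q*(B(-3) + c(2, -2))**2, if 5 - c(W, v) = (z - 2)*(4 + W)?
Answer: 251904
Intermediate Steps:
z = -3 (z = -2 - 1 = -3)
c(W, v) = 25 + 5*W (c(W, v) = 5 - (-3 - 2)*(4 + W) = 5 - (-5)*(4 + W) = 5 - (-20 - 5*W) = 5 + (20 + 5*W) = 25 + 5*W)
q*(B(-3) + c(2, -2))**2 = 246*(-3 + (25 + 5*2))**2 = 246*(-3 + (25 + 10))**2 = 246*(-3 + 35)**2 = 246*32**2 = 246*1024 = 251904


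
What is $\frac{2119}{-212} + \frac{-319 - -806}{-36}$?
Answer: $- \frac{22441}{954} \approx -23.523$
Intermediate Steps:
$\frac{2119}{-212} + \frac{-319 - -806}{-36} = 2119 \left(- \frac{1}{212}\right) + \left(-319 + 806\right) \left(- \frac{1}{36}\right) = - \frac{2119}{212} + 487 \left(- \frac{1}{36}\right) = - \frac{2119}{212} - \frac{487}{36} = - \frac{22441}{954}$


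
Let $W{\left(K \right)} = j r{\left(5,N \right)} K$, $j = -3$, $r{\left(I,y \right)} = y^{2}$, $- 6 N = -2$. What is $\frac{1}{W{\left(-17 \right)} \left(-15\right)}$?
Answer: $- \frac{1}{85} \approx -0.011765$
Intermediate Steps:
$N = \frac{1}{3}$ ($N = \left(- \frac{1}{6}\right) \left(-2\right) = \frac{1}{3} \approx 0.33333$)
$W{\left(K \right)} = - \frac{K}{3}$ ($W{\left(K \right)} = - \frac{3}{9} K = \left(-3\right) \frac{1}{9} K = - \frac{K}{3}$)
$\frac{1}{W{\left(-17 \right)} \left(-15\right)} = \frac{1}{\left(- \frac{1}{3}\right) \left(-17\right) \left(-15\right)} = \frac{1}{\frac{17}{3} \left(-15\right)} = \frac{1}{-85} = - \frac{1}{85}$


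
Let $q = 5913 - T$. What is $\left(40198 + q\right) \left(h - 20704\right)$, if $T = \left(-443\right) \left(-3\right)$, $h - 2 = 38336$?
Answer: $789685788$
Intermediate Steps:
$h = 38338$ ($h = 2 + 38336 = 38338$)
$T = 1329$
$q = 4584$ ($q = 5913 - 1329 = 4584$)
$\left(40198 + q\right) \left(h - 20704\right) = \left(40198 + 4584\right) \left(38338 - 20704\right) = 44782 \cdot 17634 = 789685788$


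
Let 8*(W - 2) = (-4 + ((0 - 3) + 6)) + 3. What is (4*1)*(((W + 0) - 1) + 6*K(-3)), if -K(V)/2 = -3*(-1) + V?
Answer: 5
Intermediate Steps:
K(V) = -6 - 2*V (K(V) = -2*(-3*(-1) + V) = -2*(3 + V) = -6 - 2*V)
W = 9/4 (W = 2 + ((-4 + ((0 - 3) + 6)) + 3)/8 = 2 + ((-4 + (-3 + 6)) + 3)/8 = 2 + ((-4 + 3) + 3)/8 = 2 + (-1 + 3)/8 = 2 + (⅛)*2 = 2 + ¼ = 9/4 ≈ 2.2500)
(4*1)*(((W + 0) - 1) + 6*K(-3)) = (4*1)*(((9/4 + 0) - 1) + 6*(-6 - 2*(-3))) = 4*((9/4 - 1) + 6*(-6 + 6)) = 4*(5/4 + 6*0) = 4*(5/4 + 0) = 4*(5/4) = 5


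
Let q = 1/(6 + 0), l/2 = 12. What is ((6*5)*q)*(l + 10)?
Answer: 170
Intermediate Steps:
l = 24 (l = 2*12 = 24)
q = ⅙ (q = 1/6 = ⅙ ≈ 0.16667)
((6*5)*q)*(l + 10) = ((6*5)*(⅙))*(24 + 10) = (30*(⅙))*34 = 5*34 = 170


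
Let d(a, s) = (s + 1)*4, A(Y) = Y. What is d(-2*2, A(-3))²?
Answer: 64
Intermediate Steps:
d(a, s) = 4 + 4*s (d(a, s) = (1 + s)*4 = 4 + 4*s)
d(-2*2, A(-3))² = (4 + 4*(-3))² = (4 - 12)² = (-8)² = 64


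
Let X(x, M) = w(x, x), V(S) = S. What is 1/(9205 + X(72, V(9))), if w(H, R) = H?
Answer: 1/9277 ≈ 0.00010779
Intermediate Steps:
X(x, M) = x
1/(9205 + X(72, V(9))) = 1/(9205 + 72) = 1/9277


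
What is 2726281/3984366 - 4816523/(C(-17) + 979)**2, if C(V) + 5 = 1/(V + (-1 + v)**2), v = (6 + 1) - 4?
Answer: -2806218235816841/638697539401086 ≈ -4.3937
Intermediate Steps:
v = 3 (v = 7 - 4 = 3)
C(V) = -5 + 1/(4 + V) (C(V) = -5 + 1/(V + (-1 + 3)**2) = -5 + 1/(V + 2**2) = -5 + 1/(V + 4) = -5 + 1/(4 + V))
2726281/3984366 - 4816523/(C(-17) + 979)**2 = 2726281/3984366 - 4816523/((-19 - 5*(-17))/(4 - 17) + 979)**2 = 2726281*(1/3984366) - 4816523/((-19 + 85)/(-13) + 979)**2 = 2726281/3984366 - 4816523/(-1/13*66 + 979)**2 = 2726281/3984366 - 4816523/(-66/13 + 979)**2 = 2726281/3984366 - 4816523/((12661/13)**2) = 2726281/3984366 - 4816523/160300921/169 = 2726281/3984366 - 4816523*169/160300921 = 2726281/3984366 - 813992387/160300921 = -2806218235816841/638697539401086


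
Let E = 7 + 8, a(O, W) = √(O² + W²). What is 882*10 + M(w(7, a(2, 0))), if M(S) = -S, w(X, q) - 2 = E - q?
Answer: 8805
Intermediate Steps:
E = 15
w(X, q) = 17 - q (w(X, q) = 2 + (15 - q) = 17 - q)
882*10 + M(w(7, a(2, 0))) = 882*10 - (17 - √(2² + 0²)) = 8820 - (17 - √(4 + 0)) = 8820 - (17 - √4) = 8820 - (17 - 1*2) = 8820 - (17 - 2) = 8820 - 1*15 = 8820 - 15 = 8805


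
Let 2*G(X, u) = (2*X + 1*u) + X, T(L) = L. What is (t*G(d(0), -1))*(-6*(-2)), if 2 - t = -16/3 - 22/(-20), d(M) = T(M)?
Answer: -187/5 ≈ -37.400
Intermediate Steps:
d(M) = M
G(X, u) = u/2 + 3*X/2 (G(X, u) = ((2*X + 1*u) + X)/2 = ((2*X + u) + X)/2 = ((u + 2*X) + X)/2 = (u + 3*X)/2 = u/2 + 3*X/2)
t = 187/30 (t = 2 - (-16/3 - 22/(-20)) = 2 - (-16*⅓ - 22*(-1/20)) = 2 - (-16/3 + 11/10) = 2 - 1*(-127/30) = 2 + 127/30 = 187/30 ≈ 6.2333)
(t*G(d(0), -1))*(-6*(-2)) = (187*((½)*(-1) + (3/2)*0)/30)*(-6*(-2)) = (187*(-½ + 0)/30)*12 = ((187/30)*(-½))*12 = -187/60*12 = -187/5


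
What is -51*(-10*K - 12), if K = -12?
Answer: -5508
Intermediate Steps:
-51*(-10*K - 12) = -51*(-10*(-12) - 12) = -51*(120 - 12) = -51*108 = -5508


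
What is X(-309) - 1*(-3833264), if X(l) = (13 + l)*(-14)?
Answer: 3837408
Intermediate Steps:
X(l) = -182 - 14*l
X(-309) - 1*(-3833264) = (-182 - 14*(-309)) - 1*(-3833264) = (-182 + 4326) + 3833264 = 4144 + 3833264 = 3837408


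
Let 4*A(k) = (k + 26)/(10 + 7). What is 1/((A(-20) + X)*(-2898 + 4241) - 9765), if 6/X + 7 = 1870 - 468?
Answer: -930/8965873 ≈ -0.00010373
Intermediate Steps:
X = 2/465 (X = 6/(-7 + (1870 - 468)) = 6/(-7 + 1402) = 6/1395 = 6*(1/1395) = 2/465 ≈ 0.0043011)
A(k) = 13/34 + k/68 (A(k) = ((k + 26)/(10 + 7))/4 = ((26 + k)/17)/4 = ((26 + k)*(1/17))/4 = (26/17 + k/17)/4 = 13/34 + k/68)
1/((A(-20) + X)*(-2898 + 4241) - 9765) = 1/(((13/34 + (1/68)*(-20)) + 2/465)*(-2898 + 4241) - 9765) = 1/(((13/34 - 5/17) + 2/465)*1343 - 9765) = 1/((3/34 + 2/465)*1343 - 9765) = 1/((1463/15810)*1343 - 9765) = 1/(115577/930 - 9765) = 1/(-8965873/930) = -930/8965873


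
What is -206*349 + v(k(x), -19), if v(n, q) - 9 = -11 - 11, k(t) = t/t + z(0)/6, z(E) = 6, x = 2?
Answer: -71907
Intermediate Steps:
k(t) = 2 (k(t) = t/t + 6/6 = 1 + 6*(1/6) = 1 + 1 = 2)
v(n, q) = -13 (v(n, q) = 9 + (-11 - 11) = 9 - 22 = -13)
-206*349 + v(k(x), -19) = -206*349 - 13 = -71894 - 13 = -71907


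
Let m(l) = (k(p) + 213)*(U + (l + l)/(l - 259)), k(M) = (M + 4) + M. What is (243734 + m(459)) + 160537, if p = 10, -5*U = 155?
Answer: 39801183/100 ≈ 3.9801e+5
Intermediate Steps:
U = -31 (U = -1/5*155 = -31)
k(M) = 4 + 2*M (k(M) = (4 + M) + M = 4 + 2*M)
m(l) = -7347 + 474*l/(-259 + l) (m(l) = ((4 + 2*10) + 213)*(-31 + (l + l)/(l - 259)) = ((4 + 20) + 213)*(-31 + (2*l)/(-259 + l)) = (24 + 213)*(-31 + 2*l/(-259 + l)) = 237*(-31 + 2*l/(-259 + l)) = -7347 + 474*l/(-259 + l))
(243734 + m(459)) + 160537 = (243734 + 237*(8029 - 29*459)/(-259 + 459)) + 160537 = (243734 + 237*(8029 - 13311)/200) + 160537 = (243734 + 237*(1/200)*(-5282)) + 160537 = (243734 - 625917/100) + 160537 = 23747483/100 + 160537 = 39801183/100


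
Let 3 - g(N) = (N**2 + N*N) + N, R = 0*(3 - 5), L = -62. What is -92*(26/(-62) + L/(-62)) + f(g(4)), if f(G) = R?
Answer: -1656/31 ≈ -53.419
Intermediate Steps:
R = 0 (R = 0*(-2) = 0)
g(N) = 3 - N - 2*N**2 (g(N) = 3 - ((N**2 + N*N) + N) = 3 - ((N**2 + N**2) + N) = 3 - (2*N**2 + N) = 3 - (N + 2*N**2) = 3 + (-N - 2*N**2) = 3 - N - 2*N**2)
f(G) = 0
-92*(26/(-62) + L/(-62)) + f(g(4)) = -92*(26/(-62) - 62/(-62)) + 0 = -92*(26*(-1/62) - 62*(-1/62)) + 0 = -92*(-13/31 + 1) + 0 = -92*18/31 + 0 = -1656/31 + 0 = -1656/31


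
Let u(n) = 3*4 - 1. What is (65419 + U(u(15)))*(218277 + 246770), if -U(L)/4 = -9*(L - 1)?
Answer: 30590326613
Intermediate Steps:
u(n) = 11 (u(n) = 12 - 1 = 11)
U(L) = -36 + 36*L (U(L) = -(-36)*(L - 1) = -(-36)*(-1 + L) = -4*(9 - 9*L) = -36 + 36*L)
(65419 + U(u(15)))*(218277 + 246770) = (65419 + (-36 + 36*11))*(218277 + 246770) = (65419 + (-36 + 396))*465047 = (65419 + 360)*465047 = 65779*465047 = 30590326613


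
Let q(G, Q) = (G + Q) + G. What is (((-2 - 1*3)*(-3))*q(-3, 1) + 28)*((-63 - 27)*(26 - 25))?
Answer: 4230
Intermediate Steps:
q(G, Q) = Q + 2*G
(((-2 - 1*3)*(-3))*q(-3, 1) + 28)*((-63 - 27)*(26 - 25)) = (((-2 - 1*3)*(-3))*(1 + 2*(-3)) + 28)*((-63 - 27)*(26 - 25)) = (((-2 - 3)*(-3))*(1 - 6) + 28)*(-90*1) = (-5*(-3)*(-5) + 28)*(-90) = (15*(-5) + 28)*(-90) = (-75 + 28)*(-90) = -47*(-90) = 4230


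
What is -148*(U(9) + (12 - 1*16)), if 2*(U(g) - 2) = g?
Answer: -370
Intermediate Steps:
U(g) = 2 + g/2
-148*(U(9) + (12 - 1*16)) = -148*((2 + (1/2)*9) + (12 - 1*16)) = -148*((2 + 9/2) + (12 - 16)) = -148*(13/2 - 4) = -148*5/2 = -370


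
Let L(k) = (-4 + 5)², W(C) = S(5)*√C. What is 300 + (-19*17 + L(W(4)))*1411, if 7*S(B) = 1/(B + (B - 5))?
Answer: -454042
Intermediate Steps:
S(B) = 1/(7*(-5 + 2*B)) (S(B) = 1/(7*(B + (B - 5))) = 1/(7*(B + (-5 + B))) = 1/(7*(-5 + 2*B)))
W(C) = √C/35 (W(C) = (1/(7*(-5 + 2*5)))*√C = (1/(7*(-5 + 10)))*√C = ((⅐)/5)*√C = ((⅐)*(⅕))*√C = √C/35)
L(k) = 1 (L(k) = 1² = 1)
300 + (-19*17 + L(W(4)))*1411 = 300 + (-19*17 + 1)*1411 = 300 + (-323 + 1)*1411 = 300 - 322*1411 = 300 - 454342 = -454042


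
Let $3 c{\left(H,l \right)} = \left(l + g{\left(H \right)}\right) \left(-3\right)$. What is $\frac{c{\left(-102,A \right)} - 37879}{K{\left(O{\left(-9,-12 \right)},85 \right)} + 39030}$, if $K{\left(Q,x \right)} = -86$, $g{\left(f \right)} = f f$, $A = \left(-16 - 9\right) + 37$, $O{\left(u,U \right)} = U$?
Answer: $- \frac{48295}{38944} \approx -1.2401$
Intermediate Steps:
$A = 12$ ($A = -25 + 37 = 12$)
$g{\left(f \right)} = f^{2}$
$c{\left(H,l \right)} = - l - H^{2}$ ($c{\left(H,l \right)} = \frac{\left(l + H^{2}\right) \left(-3\right)}{3} = \frac{- 3 l - 3 H^{2}}{3} = - l - H^{2}$)
$\frac{c{\left(-102,A \right)} - 37879}{K{\left(O{\left(-9,-12 \right)},85 \right)} + 39030} = \frac{\left(\left(-1\right) 12 - \left(-102\right)^{2}\right) - 37879}{-86 + 39030} = \frac{\left(-12 - 10404\right) - 37879}{38944} = \left(\left(-12 - 10404\right) - 37879\right) \frac{1}{38944} = \left(-10416 - 37879\right) \frac{1}{38944} = \left(-48295\right) \frac{1}{38944} = - \frac{48295}{38944}$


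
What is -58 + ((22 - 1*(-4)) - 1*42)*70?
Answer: -1178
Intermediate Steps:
-58 + ((22 - 1*(-4)) - 1*42)*70 = -58 + ((22 + 4) - 42)*70 = -58 + (26 - 42)*70 = -58 - 16*70 = -58 - 1120 = -1178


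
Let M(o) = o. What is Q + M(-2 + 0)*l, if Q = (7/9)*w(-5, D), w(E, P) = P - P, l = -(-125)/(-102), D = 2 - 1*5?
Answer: 125/51 ≈ 2.4510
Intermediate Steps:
D = -3 (D = 2 - 5 = -3)
l = -125/102 (l = -(-125)*(-1)/102 = -1*125/102 = -125/102 ≈ -1.2255)
w(E, P) = 0
Q = 0 (Q = (7/9)*0 = 0)
Q + M(-2 + 0)*l = 0 + (-2 + 0)*(-125/102) = 0 - 2*(-125/102) = 0 + 125/51 = 125/51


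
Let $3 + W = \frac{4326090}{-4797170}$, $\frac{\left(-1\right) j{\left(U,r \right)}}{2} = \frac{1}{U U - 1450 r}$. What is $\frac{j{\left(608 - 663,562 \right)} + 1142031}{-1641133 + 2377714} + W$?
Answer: $- \frac{674547291477519941}{286876378389076875} \approx -2.3514$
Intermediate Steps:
$j{\left(U,r \right)} = - \frac{2}{U^{2} - 1450 r}$ ($j{\left(U,r \right)} = - \frac{2}{U U - 1450 r} = - \frac{2}{U^{2} - 1450 r}$)
$W = - \frac{1871760}{479717}$ ($W = -3 + \frac{4326090}{-4797170} = -3 + 4326090 \left(- \frac{1}{4797170}\right) = -3 - \frac{432609}{479717} = - \frac{1871760}{479717} \approx -3.9018$)
$\frac{j{\left(608 - 663,562 \right)} + 1142031}{-1641133 + 2377714} + W = \frac{\frac{2}{- \left(608 - 663\right)^{2} + 1450 \cdot 562} + 1142031}{-1641133 + 2377714} - \frac{1871760}{479717} = \frac{\frac{2}{- \left(-55\right)^{2} + 814900} + 1142031}{736581} - \frac{1871760}{479717} = \left(\frac{2}{\left(-1\right) 3025 + 814900} + 1142031\right) \frac{1}{736581} - \frac{1871760}{479717} = \left(\frac{2}{-3025 + 814900} + 1142031\right) \frac{1}{736581} - \frac{1871760}{479717} = \left(\frac{2}{811875} + 1142031\right) \frac{1}{736581} - \frac{1871760}{479717} = \frac{927186418127}{811875} \cdot \frac{1}{736581} - \frac{1871760}{479717} = \frac{927186418127}{598011699375} - \frac{1871760}{479717} = - \frac{674547291477519941}{286876378389076875}$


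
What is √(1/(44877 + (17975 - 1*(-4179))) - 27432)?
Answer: I*√123256226823121/67031 ≈ 165.63*I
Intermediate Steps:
√(1/(44877 + (17975 - 1*(-4179))) - 27432) = √(1/(44877 + (17975 + 4179)) - 27432) = √(1/(44877 + 22154) - 27432) = √(1/67031 - 27432) = √(-1838794391/67031) = I*√123256226823121/67031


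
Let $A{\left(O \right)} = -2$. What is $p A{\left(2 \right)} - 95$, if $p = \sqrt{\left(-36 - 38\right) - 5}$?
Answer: $-95 - 2 i \sqrt{79} \approx -95.0 - 17.776 i$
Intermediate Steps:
$p = i \sqrt{79}$ ($p = \sqrt{\left(-36 - 38\right) - 5} = \sqrt{-74 - 5} = \sqrt{-79} = i \sqrt{79} \approx 8.8882 i$)
$p A{\left(2 \right)} - 95 = i \sqrt{79} \left(-2\right) - 95 = - 2 i \sqrt{79} - 95 = -95 - 2 i \sqrt{79}$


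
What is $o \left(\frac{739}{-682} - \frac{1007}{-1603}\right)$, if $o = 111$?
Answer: $- \frac{55260573}{1093246} \approx -50.547$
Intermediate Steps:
$o \left(\frac{739}{-682} - \frac{1007}{-1603}\right) = 111 \left(\frac{739}{-682} - \frac{1007}{-1603}\right) = 111 \left(739 \left(- \frac{1}{682}\right) - - \frac{1007}{1603}\right) = 111 \left(- \frac{739}{682} + \frac{1007}{1603}\right) = 111 \left(- \frac{497843}{1093246}\right) = - \frac{55260573}{1093246}$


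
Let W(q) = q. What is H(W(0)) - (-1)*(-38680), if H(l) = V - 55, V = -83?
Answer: -38818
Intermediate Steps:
H(l) = -138 (H(l) = -83 - 55 = -138)
H(W(0)) - (-1)*(-38680) = -138 - (-1)*(-38680) = -138 - 1*38680 = -138 - 38680 = -38818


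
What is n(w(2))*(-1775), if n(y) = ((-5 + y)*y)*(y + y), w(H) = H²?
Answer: 56800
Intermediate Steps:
n(y) = 2*y²*(-5 + y) (n(y) = (y*(-5 + y))*(2*y) = 2*y²*(-5 + y))
n(w(2))*(-1775) = (2*(2²)²*(-5 + 2²))*(-1775) = (2*4²*(-5 + 4))*(-1775) = (2*16*(-1))*(-1775) = -32*(-1775) = 56800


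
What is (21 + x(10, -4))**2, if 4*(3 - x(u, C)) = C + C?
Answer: 676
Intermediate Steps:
x(u, C) = 3 - C/2 (x(u, C) = 3 - (C + C)/4 = 3 - C/2)
(21 + x(10, -4))**2 = (21 + (3 - 1/2*(-4)))**2 = (21 + (3 + 2))**2 = (21 + 5)**2 = 26**2 = 676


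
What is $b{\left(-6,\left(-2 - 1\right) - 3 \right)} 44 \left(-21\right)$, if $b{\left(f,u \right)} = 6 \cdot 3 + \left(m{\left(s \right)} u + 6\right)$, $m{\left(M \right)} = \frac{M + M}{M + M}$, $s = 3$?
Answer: $-16632$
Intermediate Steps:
$m{\left(M \right)} = 1$ ($m{\left(M \right)} = \frac{2 M}{2 M} = 2 M \frac{1}{2 M} = 1$)
$b{\left(f,u \right)} = 24 + u$ ($b{\left(f,u \right)} = 6 \cdot 3 + \left(1 u + 6\right) = 18 + \left(u + 6\right) = 18 + \left(6 + u\right) = 24 + u$)
$b{\left(-6,\left(-2 - 1\right) - 3 \right)} 44 \left(-21\right) = \left(24 - 6\right) 44 \left(-21\right) = 18 \cdot 44 \left(-21\right) = 792 \left(-21\right) = -16632$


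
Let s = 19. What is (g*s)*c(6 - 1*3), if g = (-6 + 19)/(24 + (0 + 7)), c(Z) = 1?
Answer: 247/31 ≈ 7.9677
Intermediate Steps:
g = 13/31 (g = 13/(24 + 7) = 13/31 ≈ 0.41935)
(g*s)*c(6 - 1*3) = ((13/31)*19)*1 = (247/31)*1 = 247/31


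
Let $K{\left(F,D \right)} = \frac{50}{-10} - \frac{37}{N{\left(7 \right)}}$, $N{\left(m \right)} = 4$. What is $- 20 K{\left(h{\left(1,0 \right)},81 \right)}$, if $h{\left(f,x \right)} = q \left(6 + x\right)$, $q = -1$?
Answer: $285$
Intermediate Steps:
$h{\left(f,x \right)} = -6 - x$ ($h{\left(f,x \right)} = - (6 + x) = -6 - x$)
$K{\left(F,D \right)} = - \frac{57}{4}$ ($K{\left(F,D \right)} = \frac{50}{-10} - \frac{37}{4} = 50 \left(- \frac{1}{10}\right) - \frac{37}{4} = -5 - \frac{37}{4} = - \frac{57}{4}$)
$- 20 K{\left(h{\left(1,0 \right)},81 \right)} = \left(-20\right) \left(- \frac{57}{4}\right) = 285$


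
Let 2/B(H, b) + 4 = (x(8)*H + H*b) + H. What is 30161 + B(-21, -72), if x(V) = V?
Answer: 39782361/1319 ≈ 30161.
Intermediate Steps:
B(H, b) = 2/(-4 + 9*H + H*b) (B(H, b) = 2/(-4 + ((8*H + H*b) + H)) = 2/(-4 + (9*H + H*b)) = 2/(-4 + 9*H + H*b))
30161 + B(-21, -72) = 30161 + 2/(-4 + 9*(-21) - 21*(-72)) = 30161 + 2/(-4 - 189 + 1512) = 30161 + 2/1319 = 39782361/1319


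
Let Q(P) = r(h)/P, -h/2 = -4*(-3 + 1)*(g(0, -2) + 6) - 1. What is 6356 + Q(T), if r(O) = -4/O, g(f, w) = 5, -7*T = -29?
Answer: 16036202/2523 ≈ 6356.0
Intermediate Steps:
T = 29/7 (T = -⅐*(-29) = 29/7 ≈ 4.1429)
h = -174 (h = -2*(-4*(-3 + 1)*(5 + 6) - 1) = -2*(-(-8)*11 - 1) = -2*(-4*(-22) - 1) = -2*(88 - 1) = -2*87 = -174)
Q(P) = 2/(87*P) (Q(P) = (-4/(-174))/P = (-4*(-1/174))/P = 2/(87*P))
6356 + Q(T) = 6356 + 2/(87*(29/7)) = 6356 + (2/87)*(7/29) = 6356 + 14/2523 = 16036202/2523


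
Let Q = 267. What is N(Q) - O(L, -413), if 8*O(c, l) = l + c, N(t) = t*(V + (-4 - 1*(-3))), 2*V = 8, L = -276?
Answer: 7097/8 ≈ 887.13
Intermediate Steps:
V = 4 (V = (1/2)*8 = 4)
N(t) = 3*t (N(t) = t*(4 + (-4 - 1*(-3))) = t*(4 + (-4 + 3)) = t*(4 - 1) = t*3 = 3*t)
O(c, l) = c/8 + l/8 (O(c, l) = (l + c)/8 = (c + l)/8 = c/8 + l/8)
N(Q) - O(L, -413) = 3*267 - ((1/8)*(-276) + (1/8)*(-413)) = 801 - (-69/2 - 413/8) = 801 - 1*(-689/8) = 801 + 689/8 = 7097/8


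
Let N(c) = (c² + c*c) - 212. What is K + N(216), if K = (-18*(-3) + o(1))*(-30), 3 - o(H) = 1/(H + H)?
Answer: 91405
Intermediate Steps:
N(c) = -212 + 2*c² (N(c) = (c² + c²) - 212 = 2*c² - 212 = -212 + 2*c²)
o(H) = 3 - 1/(2*H) (o(H) = 3 - 1/(H + H) = 3 - 1/(2*H))
K = -1695 (K = (-18*(-3) + (3 - ½/1))*(-30) = (54 + (3 - ½*1))*(-30) = (54 + (3 - ½))*(-30) = (54 + 5/2)*(-30) = (113/2)*(-30) = -1695)
K + N(216) = -1695 + (-212 + 2*216²) = -1695 + (-212 + 2*46656) = -1695 + (-212 + 93312) = -1695 + 93100 = 91405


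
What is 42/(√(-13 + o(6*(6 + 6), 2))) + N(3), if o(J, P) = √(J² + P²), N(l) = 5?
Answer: 5 + 42/√(-13 + 2*√1297) ≈ 10.467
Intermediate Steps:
42/(√(-13 + o(6*(6 + 6), 2))) + N(3) = 42/(√(-13 + √((6*(6 + 6))² + 2²))) + 5 = 42/(√(-13 + √((6*12)² + 4))) + 5 = 42/(√(-13 + √(72² + 4))) + 5 = 42/(√(-13 + √(5184 + 4))) + 5 = 42/(√(-13 + √5188)) + 5 = 42/(√(-13 + 2*√1297)) + 5 = 42/√(-13 + 2*√1297) + 5 = 5 + 42/√(-13 + 2*√1297)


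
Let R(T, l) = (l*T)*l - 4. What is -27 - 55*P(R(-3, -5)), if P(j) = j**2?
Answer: -343282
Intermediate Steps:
R(T, l) = -4 + T*l**2 (R(T, l) = (T*l)*l - 4 = T*l**2 - 4 = -4 + T*l**2)
-27 - 55*P(R(-3, -5)) = -27 - 55*(-4 - 3*(-5)**2)**2 = -27 - 55*(-4 - 3*25)**2 = -27 - 55*(-4 - 75)**2 = -27 - 55*(-79)**2 = -27 - 55*6241 = -27 - 343255 = -343282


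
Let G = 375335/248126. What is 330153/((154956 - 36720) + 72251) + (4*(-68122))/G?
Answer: -12878960735840401/71496438145 ≈ -1.8013e+5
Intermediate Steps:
G = 375335/248126 (G = 375335*(1/248126) = 375335/248126 ≈ 1.5127)
330153/((154956 - 36720) + 72251) + (4*(-68122))/G = 330153/((154956 - 36720) + 72251) + (4*(-68122))/(375335/248126) = 330153/(118236 + 72251) - 272488*248126/375335 = 330153/190487 - 67611357488/375335 = -12878960735840401/71496438145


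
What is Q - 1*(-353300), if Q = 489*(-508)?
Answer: 104888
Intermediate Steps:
Q = -248412
Q - 1*(-353300) = -248412 - 1*(-353300) = -248412 + 353300 = 104888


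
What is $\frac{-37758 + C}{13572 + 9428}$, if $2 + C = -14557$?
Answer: $- \frac{52317}{23000} \approx -2.2747$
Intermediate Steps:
$C = -14559$ ($C = -2 - 14557 = -14559$)
$\frac{-37758 + C}{13572 + 9428} = \frac{-37758 - 14559}{13572 + 9428} = - \frac{52317}{23000}$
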